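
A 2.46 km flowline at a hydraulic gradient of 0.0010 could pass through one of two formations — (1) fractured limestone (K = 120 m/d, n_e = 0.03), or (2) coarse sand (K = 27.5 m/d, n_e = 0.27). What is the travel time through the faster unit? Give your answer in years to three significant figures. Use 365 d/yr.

1.68 years

Unit 1 (fractured limestone): v = 120×0.0010/0.03 = 4.000 m/d, t = 2460/4.000 = 615.0 d
Unit 2 (coarse sand): v = 27.5×0.0010/0.27 = 0.1019 m/d, t = 2460/0.1019 = 24150 d
Faster: 615.0 d / 365 = 1.68 yr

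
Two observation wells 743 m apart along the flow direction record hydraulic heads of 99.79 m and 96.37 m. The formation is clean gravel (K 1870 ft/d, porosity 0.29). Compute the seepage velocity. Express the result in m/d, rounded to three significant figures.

Hydraulic gradient i = (99.79 − 96.37) / 743 = 3.42 / 743 = 0.004603
K = 1870 ft/d × 0.3048 = 570.0 m/d
Darcy flux q = K·i = 570.0 × 0.004603 = 2.624 m/d
v = Ki/n = 570.0·0.004603/0.29 = 9.047 m/d

9.05 m/d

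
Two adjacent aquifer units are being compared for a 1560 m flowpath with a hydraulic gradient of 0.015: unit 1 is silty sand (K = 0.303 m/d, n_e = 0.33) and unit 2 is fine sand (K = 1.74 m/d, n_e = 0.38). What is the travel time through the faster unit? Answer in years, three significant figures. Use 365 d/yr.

Unit 1 (silty sand): v = 0.303×0.015/0.33 = 0.01377 m/d, t = 1560/0.01377 = 113300 d
Unit 2 (fine sand): v = 1.74×0.015/0.38 = 0.06868 m/d, t = 1560/0.06868 = 22710 d
Faster: 22710 d / 365 = 62.2 yr

62.2 years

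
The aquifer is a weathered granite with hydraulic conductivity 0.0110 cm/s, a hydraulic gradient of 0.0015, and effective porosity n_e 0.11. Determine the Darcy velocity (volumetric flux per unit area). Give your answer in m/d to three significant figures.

K = 0.0110 cm/s × 864 = 9.504 m/d
Darcy flux q = K·i = 9.504 × 0.0015 = 0.01426 m/d

0.0143 m/d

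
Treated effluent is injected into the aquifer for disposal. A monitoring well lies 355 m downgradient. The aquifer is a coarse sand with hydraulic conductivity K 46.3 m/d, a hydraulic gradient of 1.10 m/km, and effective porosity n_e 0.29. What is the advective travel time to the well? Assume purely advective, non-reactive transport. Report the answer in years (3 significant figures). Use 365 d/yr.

5.54 years

q = Ki = 46.3 × 0.0011 = 0.05093 m/d
Average linear velocity = 0.05093 / 0.29 = 0.1756 m/d
t = L / v = 355 / 0.1756 = 2021 d
   = 2021 / 365 = 5.54 yr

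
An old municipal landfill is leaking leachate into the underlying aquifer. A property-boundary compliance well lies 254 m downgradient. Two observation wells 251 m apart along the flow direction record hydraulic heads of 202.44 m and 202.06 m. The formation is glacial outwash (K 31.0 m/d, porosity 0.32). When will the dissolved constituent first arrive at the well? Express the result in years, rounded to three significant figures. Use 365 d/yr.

4.74 years

Hydraulic gradient i = (202.44 − 202.06) / 251 = 0.38 / 251 = 0.001514
Darcy flux q = K·i = 31.0 × 0.001514 = 0.04693 m/d
Average linear velocity = 0.04693 / 0.32 = 0.1467 m/d
t = L / v = 254 / 0.1467 = 1732 d
   = 1732 / 365 = 4.74 yr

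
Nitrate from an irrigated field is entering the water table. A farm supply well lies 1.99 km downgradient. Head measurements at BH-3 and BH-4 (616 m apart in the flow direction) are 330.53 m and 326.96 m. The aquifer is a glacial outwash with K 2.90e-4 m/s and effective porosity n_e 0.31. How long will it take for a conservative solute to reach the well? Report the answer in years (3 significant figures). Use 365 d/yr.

11.6 years

Hydraulic gradient i = (330.53 − 326.96) / 616 = 3.57 / 616 = 0.005795
K = 2.90e-4 m/s × 86400 s/d = 25.06 m/d
Specific discharge q = 25.06 × 0.005795 = 0.1452 m/d
v = Ki/n = 25.06·0.005795/0.31 = 0.4684 m/d
L = 1.99 km = 1990 m
t = L / v = 1990 / 0.4684 = 4248 d
   = 4248 / 365 = 11.6 yr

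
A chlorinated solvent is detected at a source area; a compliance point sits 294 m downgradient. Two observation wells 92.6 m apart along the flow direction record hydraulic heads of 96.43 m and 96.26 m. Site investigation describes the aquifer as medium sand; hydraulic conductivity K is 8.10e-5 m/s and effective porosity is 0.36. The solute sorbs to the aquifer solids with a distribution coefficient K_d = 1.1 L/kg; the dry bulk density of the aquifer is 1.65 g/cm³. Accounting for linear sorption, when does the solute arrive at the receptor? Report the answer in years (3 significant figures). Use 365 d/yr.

136 years

Hydraulic gradient i = (96.43 − 96.26) / 92.6 = 0.17 / 92.6 = 0.001836
K = 8.10e-5 m/s × 86400 s/d = 6.998 m/d
Specific discharge q = 6.998 × 0.001836 = 0.01285 m/d
v_s = q/n_e = 0.01285/0.36 = 0.03569 m/d
Retardation R = 1 + ρ_b·K_d/n = 1 + 1.65×1.1/0.36 = 6.042
Contaminant velocity v_c = v/R = 0.03569/6.042 = 0.005907 m/d
t = L/v_c = 294/0.005907 = 49770 d
   = 49770/365 = 136 yr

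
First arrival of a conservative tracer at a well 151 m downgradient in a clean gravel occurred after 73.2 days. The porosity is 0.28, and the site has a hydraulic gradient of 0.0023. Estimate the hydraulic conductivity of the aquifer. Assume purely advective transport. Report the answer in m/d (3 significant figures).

251 m/d

v = L / t = 151 / 73.2 = 2.063 m/d
K = v · n / i = 2.063 × 0.28 / 0.0023 = 251 m/d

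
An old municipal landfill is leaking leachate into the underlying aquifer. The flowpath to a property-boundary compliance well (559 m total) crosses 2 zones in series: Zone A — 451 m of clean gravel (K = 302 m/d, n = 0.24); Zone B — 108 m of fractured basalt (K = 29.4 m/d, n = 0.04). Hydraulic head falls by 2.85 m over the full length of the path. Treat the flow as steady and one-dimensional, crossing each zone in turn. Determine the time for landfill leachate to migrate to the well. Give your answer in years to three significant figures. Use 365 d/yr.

Continuity: the same q passes through each zone, so ΔH = q·Σ(L_j/K_j) — the zones act as resistances in series.
Σ(L/K) = 451/302 + 108/29.4 = 1.493 + 3.673 = 5.167 d
q = ΔH / Σ(L/K) = 2.85 / 5.167 = 0.5516 m/d (same in every zone)
Zone A: v = q/n = 0.5516/0.24 = 2.298 m/d → t_A = 451/2.298 = 196.2 d
Zone B: v = q/n = 0.5516/0.04 = 13.79 m/d → t_B = 108/13.79 = 7.832 d
Total t = 196.2 + 7.832 = 204.1 d
   = 204.1 / 365 = 0.559 yr

0.559 years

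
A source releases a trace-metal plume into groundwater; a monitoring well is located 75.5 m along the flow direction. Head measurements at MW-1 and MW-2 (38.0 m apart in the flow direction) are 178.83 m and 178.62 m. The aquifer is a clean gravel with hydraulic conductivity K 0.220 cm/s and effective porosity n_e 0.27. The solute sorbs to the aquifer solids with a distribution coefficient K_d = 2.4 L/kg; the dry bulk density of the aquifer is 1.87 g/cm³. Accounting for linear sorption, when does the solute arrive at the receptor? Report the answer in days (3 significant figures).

Hydraulic gradient i = (178.83 − 178.62) / 38.0 = 0.21 / 38.0 = 0.005526
K = 0.220 cm/s × 864 = 190.1 m/d
Specific discharge q = 190.1 × 0.005526 = 1.050 m/d
v = Ki/n = 190.1·0.005526/0.27 = 3.891 m/d
Retardation R = 1 + ρ_b·K_d/n = 1 + 1.87×2.4/0.27 = 17.62
Contaminant velocity v_c = v/R = 3.891/17.62 = 0.2208 m/d
t = L/v_c = 75.5/0.2208 = 342.0 d

342 days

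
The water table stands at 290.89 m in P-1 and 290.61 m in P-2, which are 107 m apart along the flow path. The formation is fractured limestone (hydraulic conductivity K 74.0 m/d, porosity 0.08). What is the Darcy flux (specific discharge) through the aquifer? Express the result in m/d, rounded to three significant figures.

0.194 m/d

Hydraulic gradient i = (290.89 − 290.61) / 107 = 0.28 / 107 = 0.002617
q = Ki = 74.0 × 0.002617 = 0.1936 m/d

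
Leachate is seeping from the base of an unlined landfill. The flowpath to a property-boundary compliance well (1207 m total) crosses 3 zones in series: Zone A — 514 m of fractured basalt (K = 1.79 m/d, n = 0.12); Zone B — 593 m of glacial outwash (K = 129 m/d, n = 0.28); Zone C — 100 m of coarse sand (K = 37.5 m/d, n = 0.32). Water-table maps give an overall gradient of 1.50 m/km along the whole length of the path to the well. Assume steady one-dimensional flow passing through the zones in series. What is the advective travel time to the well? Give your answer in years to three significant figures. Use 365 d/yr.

116 years

Continuity: the same q passes through each zone, so ΔH = q·Σ(L_j/K_j) — the zones act as resistances in series.
Σ(L/K) = 514/1.79 + 593/129 + 100/37.5 = 287.2 + 4.597 + 2.667 = 294.4 d
K_eq = L_total / Σ(L/K) = 1207 / 294.4 = 4.100 m/d
q = K_eq · i = 4.100 × 0.0015 = 0.006149 m/d (same in every zone)
Zone A: v = q/n = 0.006149/0.12 = 0.05125 m/d → t_A = 514/0.05125 = 10030 d
Zone B: v = q/n = 0.006149/0.28 = 0.02196 m/d → t_B = 593/0.02196 = 27000 d
Zone C: v = q/n = 0.006149/0.32 = 0.01922 m/d → t_C = 100/0.01922 = 5204 d
Total t = 10030 + 27000 + 5204 = 42230 d
   = 42230 / 365 = 116 yr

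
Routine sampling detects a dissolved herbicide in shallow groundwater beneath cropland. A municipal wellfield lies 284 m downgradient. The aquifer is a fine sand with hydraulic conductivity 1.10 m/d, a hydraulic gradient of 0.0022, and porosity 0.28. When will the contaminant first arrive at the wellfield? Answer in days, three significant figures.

32900 days

Specific discharge q = 1.10 × 0.0022 = 0.002420 m/d
Average linear velocity = 0.002420 / 0.28 = 0.008643 m/d
t = L / v = 284 / 0.008643 = 32860 d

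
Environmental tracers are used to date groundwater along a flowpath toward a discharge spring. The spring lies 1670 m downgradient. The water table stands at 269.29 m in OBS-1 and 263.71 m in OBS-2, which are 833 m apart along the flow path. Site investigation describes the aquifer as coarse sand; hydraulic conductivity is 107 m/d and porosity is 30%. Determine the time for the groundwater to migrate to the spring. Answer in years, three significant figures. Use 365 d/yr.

1.92 years

Hydraulic gradient i = (269.29 − 263.71) / 833 = 5.58 / 833 = 0.006699
Darcy flux q = K·i = 107 × 0.006699 = 0.7168 m/d
Average linear velocity = 0.7168 / 0.30 = 2.389 m/d
t = L / v = 1670 / 2.389 = 699.0 d
   = 699.0 / 365 = 1.92 yr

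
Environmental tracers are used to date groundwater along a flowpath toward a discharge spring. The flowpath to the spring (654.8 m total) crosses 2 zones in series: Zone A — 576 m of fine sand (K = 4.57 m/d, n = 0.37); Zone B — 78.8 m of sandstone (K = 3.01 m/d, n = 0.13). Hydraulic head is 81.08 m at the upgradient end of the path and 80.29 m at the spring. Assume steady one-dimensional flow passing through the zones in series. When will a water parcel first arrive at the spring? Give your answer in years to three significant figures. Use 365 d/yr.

118 years

Total head drop ΔH = 81.08 − 80.29 = 0.79 m
Steady 1-D flow in series ⇒ the Darcy flux q is identical in every zone and the zone head losses add (resistances L/K in series).
Σ(L/K) = 576/4.57 + 78.8/3.01 = 126.0 + 26.18 = 152.2 d
q = ΔH / Σ(L/K) = 0.79 / 152.2 = 0.005190 m/d (same in every zone)
Zone A: v = q/n = 0.005190/0.37 = 0.01403 m/d → t_A = 576/0.01403 = 41060 d
Zone B: v = q/n = 0.005190/0.13 = 0.03992 m/d → t_B = 78.8/0.03992 = 1974 d
Total t = 41060 + 1974 = 43040 d
   = 43040 / 365 = 118 yr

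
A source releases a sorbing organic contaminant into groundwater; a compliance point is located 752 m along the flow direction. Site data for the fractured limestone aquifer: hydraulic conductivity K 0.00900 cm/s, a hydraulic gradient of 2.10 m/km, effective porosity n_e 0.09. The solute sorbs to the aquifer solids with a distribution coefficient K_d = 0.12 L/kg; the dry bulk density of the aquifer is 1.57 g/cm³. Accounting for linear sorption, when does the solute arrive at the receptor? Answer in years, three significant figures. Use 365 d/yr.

K = 0.00900 cm/s × 864 = 7.776 m/d
q = Ki = 7.776 × 0.0021 = 0.01633 m/d
Average linear velocity = 0.01633 / 0.09 = 0.1814 m/d
Retardation R = 1 + ρ_b·K_d/n = 1 + 1.57×0.12/0.09 = 3.093
Contaminant velocity v_c = v/R = 0.1814/3.093 = 0.05866 m/d
t = L/v_c = 752/0.05866 = 12820 d
   = 12820/365 = 35.1 yr

35.1 years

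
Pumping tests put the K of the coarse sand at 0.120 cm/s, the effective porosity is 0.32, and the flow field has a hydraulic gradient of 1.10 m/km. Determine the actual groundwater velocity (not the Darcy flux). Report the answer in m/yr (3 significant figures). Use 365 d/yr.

K = 0.120 cm/s × 864 = 103.7 m/d
q = Ki = 103.7 × 0.0011 = 0.1140 m/d
Average linear velocity = 0.1140 / 0.32 = 0.3564 m/d
   = 0.3564 × 365 = 130 m/yr

130 m/yr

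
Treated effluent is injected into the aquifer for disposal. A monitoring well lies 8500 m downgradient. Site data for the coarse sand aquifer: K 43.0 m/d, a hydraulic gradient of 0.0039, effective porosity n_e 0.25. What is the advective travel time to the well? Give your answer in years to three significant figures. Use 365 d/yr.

Specific discharge q = 43.0 × 0.0039 = 0.1677 m/d
v = Ki/n = 43.0·0.0039/0.25 = 0.6708 m/d
t = L / v = 8500 / 0.6708 = 12670 d
   = 12670 / 365 = 34.7 yr

34.7 years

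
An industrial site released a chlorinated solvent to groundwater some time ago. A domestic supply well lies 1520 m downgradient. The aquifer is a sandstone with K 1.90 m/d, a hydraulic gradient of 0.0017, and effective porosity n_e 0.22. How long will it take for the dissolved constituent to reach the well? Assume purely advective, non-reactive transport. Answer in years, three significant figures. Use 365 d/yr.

Darcy flux q = K·i = 1.90 × 0.0017 = 0.003230 m/d
v = Ki/n = 1.90·0.0017/0.22 = 0.01468 m/d
t = L / v = 1520 / 0.01468 = 103500 d
   = 103500 / 365 = 284 yr

284 years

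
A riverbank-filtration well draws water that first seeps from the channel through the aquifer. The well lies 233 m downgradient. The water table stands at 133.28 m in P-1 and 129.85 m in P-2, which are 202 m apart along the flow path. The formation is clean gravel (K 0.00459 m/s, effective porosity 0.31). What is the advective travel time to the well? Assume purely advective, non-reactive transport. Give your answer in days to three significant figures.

Hydraulic gradient i = (133.28 − 129.85) / 202 = 3.43 / 202 = 0.01698
K = 0.00459 m/s × 86400 s/d = 396.6 m/d
Specific discharge q = 396.6 × 0.01698 = 6.734 m/d
v = Ki/n = 396.6·0.01698/0.31 = 21.72 m/d
t = L / v = 233 / 21.72 = 10.73 d

10.7 days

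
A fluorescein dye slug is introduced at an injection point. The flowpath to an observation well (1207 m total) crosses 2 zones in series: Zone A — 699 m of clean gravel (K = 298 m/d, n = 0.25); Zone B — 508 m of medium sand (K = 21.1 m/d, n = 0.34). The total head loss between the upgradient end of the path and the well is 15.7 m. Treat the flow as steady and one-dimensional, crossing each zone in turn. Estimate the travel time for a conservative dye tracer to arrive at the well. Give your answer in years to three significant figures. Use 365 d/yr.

Steady 1-D flow in series ⇒ the Darcy flux q is identical in every zone and the zone head losses add (resistances L/K in series).
Σ(L/K) = 699/298 + 508/21.1 = 2.346 + 24.08 = 26.42 d
q = ΔH / Σ(L/K) = 15.7 / 26.42 = 0.5942 m/d (same in every zone)
Zone A: v = q/n = 0.5942/0.25 = 2.377 m/d → t_A = 699/2.377 = 294.1 d
Zone B: v = q/n = 0.5942/0.34 = 1.748 m/d → t_B = 508/1.748 = 290.7 d
Total t = 294.1 + 290.7 = 584.8 d
   = 584.8 / 365 = 1.60 yr

1.60 years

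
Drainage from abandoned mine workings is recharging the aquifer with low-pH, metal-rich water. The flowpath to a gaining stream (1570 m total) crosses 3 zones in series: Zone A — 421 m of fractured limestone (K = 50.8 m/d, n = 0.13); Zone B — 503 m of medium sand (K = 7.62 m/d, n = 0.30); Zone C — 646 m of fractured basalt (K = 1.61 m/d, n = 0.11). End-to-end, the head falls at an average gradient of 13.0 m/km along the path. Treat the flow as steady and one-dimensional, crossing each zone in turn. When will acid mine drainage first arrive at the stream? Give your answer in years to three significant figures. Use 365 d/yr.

17.7 years

For zones in series the flux q is common to all zones; the equivalent conductivity is the harmonic (thickness-weighted) mean, K_eq = L_total / Σ(L_j/K_j).
Σ(L/K) = 421/50.8 + 503/7.62 + 646/1.61 = 8.287 + 66.01 + 401.2 = 475.5 d
K_eq = L_total / Σ(L/K) = 1570 / 475.5 = 3.302 m/d
q = K_eq · i = 3.302 × 0.013 = 0.04292 m/d (same in every zone)
Zone A: v = q/n = 0.04292/0.13 = 0.3302 m/d → t_A = 421/0.3302 = 1275 d
Zone B: v = q/n = 0.04292/0.30 = 0.1431 m/d → t_B = 503/0.1431 = 3516 d
Zone C: v = q/n = 0.04292/0.11 = 0.3902 m/d → t_C = 646/0.3902 = 1656 d
Total t = 1275 + 3516 + 1656 = 6447 d
   = 6447 / 365 = 17.7 yr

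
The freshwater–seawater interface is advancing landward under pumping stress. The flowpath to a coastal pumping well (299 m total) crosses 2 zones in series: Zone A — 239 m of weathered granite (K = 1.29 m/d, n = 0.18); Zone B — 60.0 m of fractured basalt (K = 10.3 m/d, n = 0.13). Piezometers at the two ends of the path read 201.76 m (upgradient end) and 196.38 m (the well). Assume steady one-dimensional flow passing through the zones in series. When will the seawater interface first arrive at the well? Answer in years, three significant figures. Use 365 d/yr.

4.95 years

Total head drop ΔH = 201.76 − 196.38 = 5.38 m
Continuity: the same q passes through each zone, so ΔH = q·Σ(L_j/K_j) — the zones act as resistances in series.
Σ(L/K) = 239/1.29 + 60.0/10.3 = 185.3 + 5.825 = 191.1 d
q = ΔH / Σ(L/K) = 5.38 / 191.1 = 0.02815 m/d (same in every zone)
Zone A: v = q/n = 0.02815/0.18 = 0.1564 m/d → t_A = 239/0.1564 = 1528 d
Zone B: v = q/n = 0.02815/0.13 = 0.2166 m/d → t_B = 60.0/0.2166 = 277.1 d
Total t = 1528 + 277.1 = 1805 d
   = 1805 / 365 = 4.95 yr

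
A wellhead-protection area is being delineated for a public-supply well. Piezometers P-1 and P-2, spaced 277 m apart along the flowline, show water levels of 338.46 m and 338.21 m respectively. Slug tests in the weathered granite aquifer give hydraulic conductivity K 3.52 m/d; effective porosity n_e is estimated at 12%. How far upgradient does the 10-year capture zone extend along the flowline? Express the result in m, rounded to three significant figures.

Hydraulic gradient i = (338.46 − 338.21) / 277 = 0.25 / 277 = 9.025e-4
Specific discharge q = 3.52 × 9.025e-4 = 0.003177 m/d
v = Ki/n = 3.52·9.025e-4/0.12 = 0.02647 m/d
T = 10 yr × 365 = 3650 d
L = v × T = 0.02647 × 3650 = 96.63 m

96.6 m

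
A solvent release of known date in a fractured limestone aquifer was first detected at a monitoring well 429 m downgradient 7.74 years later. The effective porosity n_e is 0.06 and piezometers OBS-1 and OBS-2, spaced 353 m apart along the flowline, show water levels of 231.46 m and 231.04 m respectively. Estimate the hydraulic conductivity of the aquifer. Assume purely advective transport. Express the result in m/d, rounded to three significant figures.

7.66 m/d

Hydraulic gradient i = (231.46 − 231.04) / 353 = 0.42 / 353 = 0.001190
t = 7.74 years = 2825 d
v = L / t = 429 / 2825 = 0.1519 m/d
K = v · n / i = 0.1519 × 0.06 / 0.001190 = 7.66 m/d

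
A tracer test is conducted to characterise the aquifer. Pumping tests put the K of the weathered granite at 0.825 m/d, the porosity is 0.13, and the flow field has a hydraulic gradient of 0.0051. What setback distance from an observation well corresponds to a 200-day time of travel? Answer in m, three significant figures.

6.47 m

q = Ki = 0.825 × 0.0051 = 0.004208 m/d
Average linear velocity = 0.004208 / 0.13 = 0.03237 m/d
L = v × T = 0.03237 × 200 = 6.473 m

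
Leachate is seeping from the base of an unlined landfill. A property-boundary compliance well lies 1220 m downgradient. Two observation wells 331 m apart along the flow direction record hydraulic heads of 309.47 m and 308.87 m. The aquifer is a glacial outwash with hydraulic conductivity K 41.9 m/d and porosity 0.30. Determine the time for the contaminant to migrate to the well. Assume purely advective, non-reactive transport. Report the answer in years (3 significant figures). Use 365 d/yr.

Hydraulic gradient i = (309.47 − 308.87) / 331 = 0.60 / 331 = 0.001813
q = Ki = 41.9 × 0.001813 = 0.07595 m/d
v = Ki/n = 41.9·0.001813/0.30 = 0.2532 m/d
t = L / v = 1220 / 0.2532 = 4819 d
   = 4819 / 365 = 13.2 yr

13.2 years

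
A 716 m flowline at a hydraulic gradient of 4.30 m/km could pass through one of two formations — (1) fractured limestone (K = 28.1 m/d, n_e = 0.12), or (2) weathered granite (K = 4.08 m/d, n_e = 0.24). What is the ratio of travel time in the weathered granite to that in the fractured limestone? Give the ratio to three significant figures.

Unit 1 (fractured limestone): v = 28.1×0.0043/0.12 = 1.007 m/d, t = 716/1.007 = 711.1 d
Unit 2 (weathered granite): v = 4.08×0.0043/0.24 = 0.07310 m/d, t = 716/0.07310 = 9795 d
t(weathered granite) / t(fractured limestone) = 9795/711.1 = 13.8

13.8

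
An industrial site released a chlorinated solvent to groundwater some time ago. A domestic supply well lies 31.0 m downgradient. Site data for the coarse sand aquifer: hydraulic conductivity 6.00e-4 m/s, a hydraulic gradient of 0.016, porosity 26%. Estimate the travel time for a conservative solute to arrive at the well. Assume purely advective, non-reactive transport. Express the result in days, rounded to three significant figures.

K = 6.00e-4 m/s × 86400 s/d = 51.84 m/d
Specific discharge q = 51.84 × 0.016 = 0.8294 m/d
Average linear velocity = 0.8294 / 0.26 = 3.190 m/d
t = L / v = 31.0 / 3.190 = 9.717 d

9.72 days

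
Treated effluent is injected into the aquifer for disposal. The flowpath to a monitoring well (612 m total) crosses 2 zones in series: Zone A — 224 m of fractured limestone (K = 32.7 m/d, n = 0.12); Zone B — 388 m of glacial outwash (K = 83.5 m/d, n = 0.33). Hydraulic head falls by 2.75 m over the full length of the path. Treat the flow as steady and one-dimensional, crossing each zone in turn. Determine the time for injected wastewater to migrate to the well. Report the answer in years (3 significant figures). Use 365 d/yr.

Continuity: the same q passes through each zone, so ΔH = q·Σ(L_j/K_j) — the zones act as resistances in series.
Σ(L/K) = 224/32.7 + 388/83.5 = 6.850 + 4.647 = 11.50 d
q = ΔH / Σ(L/K) = 2.75 / 11.50 = 0.2392 m/d (same in every zone)
Zone A: v = q/n = 0.2392/0.12 = 1.993 m/d → t_A = 224/1.993 = 112.4 d
Zone B: v = q/n = 0.2392/0.33 = 0.7248 m/d → t_B = 388/0.7248 = 535.3 d
Total t = 112.4 + 535.3 = 647.7 d
   = 647.7 / 365 = 1.77 yr

1.77 years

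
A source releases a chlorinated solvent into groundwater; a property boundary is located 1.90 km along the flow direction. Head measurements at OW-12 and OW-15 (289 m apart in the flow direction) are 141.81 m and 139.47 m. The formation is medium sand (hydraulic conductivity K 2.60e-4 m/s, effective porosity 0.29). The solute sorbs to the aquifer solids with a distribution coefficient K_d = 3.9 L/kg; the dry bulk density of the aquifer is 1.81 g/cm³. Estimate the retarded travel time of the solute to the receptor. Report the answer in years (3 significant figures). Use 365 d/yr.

Hydraulic gradient i = (141.81 − 139.47) / 289 = 2.34 / 289 = 0.008097
K = 2.60e-4 m/s × 86400 s/d = 22.46 m/d
q = Ki = 22.46 × 0.008097 = 0.1819 m/d
v = Ki/n = 22.46·0.008097/0.29 = 0.6272 m/d
Retardation R = 1 + ρ_b·K_d/n = 1 + 1.81×3.9/0.29 = 25.34
Contaminant velocity v_c = v/R = 0.6272/25.34 = 0.02475 m/d
L = 1.90 km = 1900 m
t = L/v_c = 1900/0.02475 = 76770 d
   = 76770/365 = 210 yr

210 years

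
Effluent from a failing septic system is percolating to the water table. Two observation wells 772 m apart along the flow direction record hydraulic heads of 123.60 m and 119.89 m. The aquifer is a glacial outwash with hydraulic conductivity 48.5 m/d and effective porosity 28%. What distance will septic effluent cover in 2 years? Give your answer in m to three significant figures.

608 m

Hydraulic gradient i = (123.60 − 119.89) / 772 = 3.71 / 772 = 0.004806
q = Ki = 48.5 × 0.004806 = 0.2331 m/d
v_s = q/n_e = 0.2331/0.28 = 0.8324 m/d
T = 2 yr × 365 = 730 d
L = v × T = 0.8324 × 730 = 607.7 m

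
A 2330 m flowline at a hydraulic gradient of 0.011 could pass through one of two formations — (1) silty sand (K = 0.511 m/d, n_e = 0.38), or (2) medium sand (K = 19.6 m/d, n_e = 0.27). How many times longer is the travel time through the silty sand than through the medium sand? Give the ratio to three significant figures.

Unit 1 (silty sand): v = 0.511×0.011/0.38 = 0.01479 m/d, t = 2330/0.01479 = 157500 d
Unit 2 (medium sand): v = 19.6×0.011/0.27 = 0.7985 m/d, t = 2330/0.7985 = 2918 d
t(silty sand) / t(medium sand) = 157500/2918 = 54.0

54.0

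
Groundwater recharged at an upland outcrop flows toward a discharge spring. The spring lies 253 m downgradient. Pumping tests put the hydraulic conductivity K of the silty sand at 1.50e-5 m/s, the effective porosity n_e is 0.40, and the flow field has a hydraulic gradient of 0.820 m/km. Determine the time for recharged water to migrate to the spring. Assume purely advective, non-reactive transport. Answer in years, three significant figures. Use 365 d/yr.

261 years

K = 1.50e-5 m/s × 86400 s/d = 1.296 m/d
Specific discharge q = 1.296 × 8.2e-4 = 0.001063 m/d
v_s = q/n_e = 0.001063/0.40 = 0.002657 m/d
t = L / v = 253 / 0.002657 = 95230 d
   = 95230 / 365 = 261 yr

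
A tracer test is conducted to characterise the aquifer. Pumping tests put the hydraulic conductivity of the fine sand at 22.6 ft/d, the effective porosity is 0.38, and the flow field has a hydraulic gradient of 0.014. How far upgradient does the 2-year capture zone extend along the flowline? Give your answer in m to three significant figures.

185 m

K = 22.6 ft/d × 0.3048 = 6.888 m/d
Specific discharge q = 6.888 × 0.014 = 0.09644 m/d
v_s = q/n_e = 0.09644/0.38 = 0.2538 m/d
T = 2 yr × 365 = 730 d
L = v × T = 0.2538 × 730 = 185.3 m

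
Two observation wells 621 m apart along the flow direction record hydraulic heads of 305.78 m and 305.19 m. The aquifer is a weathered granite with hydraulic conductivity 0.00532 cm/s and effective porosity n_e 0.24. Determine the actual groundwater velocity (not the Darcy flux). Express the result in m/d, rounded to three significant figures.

0.0182 m/d

Hydraulic gradient i = (305.78 − 305.19) / 621 = 0.59 / 621 = 9.501e-4
K = 0.00532 cm/s × 864 = 4.596 m/d
q = Ki = 4.596 × 9.501e-4 = 0.004367 m/d
v = Ki/n = 4.596·9.501e-4/0.24 = 0.01820 m/d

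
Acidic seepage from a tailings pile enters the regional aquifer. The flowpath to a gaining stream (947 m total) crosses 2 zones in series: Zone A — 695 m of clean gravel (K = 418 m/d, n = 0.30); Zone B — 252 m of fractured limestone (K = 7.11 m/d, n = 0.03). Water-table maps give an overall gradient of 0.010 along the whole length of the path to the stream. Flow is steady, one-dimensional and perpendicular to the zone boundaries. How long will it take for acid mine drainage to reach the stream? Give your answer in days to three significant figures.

847 days

Continuity: the same q passes through each zone, so ΔH = q·Σ(L_j/K_j) — the zones act as resistances in series.
Σ(L/K) = 695/418 + 252/7.11 = 1.663 + 35.44 = 37.11 d
K_eq = L_total / Σ(L/K) = 947 / 37.11 = 25.52 m/d
q = K_eq · i = 25.52 × 0.010 = 0.2552 m/d (same in every zone)
Zone A: v = q/n = 0.2552/0.30 = 0.8507 m/d → t_A = 695/0.8507 = 817.0 d
Zone B: v = q/n = 0.2552/0.03 = 8.507 m/d → t_B = 252/8.507 = 29.62 d
Total t = 817.0 + 29.62 = 846.6 d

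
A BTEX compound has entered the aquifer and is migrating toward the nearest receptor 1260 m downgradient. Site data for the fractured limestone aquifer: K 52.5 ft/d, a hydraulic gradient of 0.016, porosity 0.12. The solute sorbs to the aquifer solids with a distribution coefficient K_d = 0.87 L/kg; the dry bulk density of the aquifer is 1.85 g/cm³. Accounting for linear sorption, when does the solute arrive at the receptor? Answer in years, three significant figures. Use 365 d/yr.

23.3 years

K = 52.5 ft/d × 0.3048 = 16.00 m/d
q = Ki = 16.00 × 0.016 = 0.2560 m/d
Average linear velocity = 0.2560 / 0.12 = 2.134 m/d
Retardation R = 1 + ρ_b·K_d/n = 1 + 1.85×0.87/0.12 = 14.41
Contaminant velocity v_c = v/R = 2.134/14.41 = 0.1480 m/d
t = L/v_c = 1260/0.1480 = 8511 d
   = 8511/365 = 23.3 yr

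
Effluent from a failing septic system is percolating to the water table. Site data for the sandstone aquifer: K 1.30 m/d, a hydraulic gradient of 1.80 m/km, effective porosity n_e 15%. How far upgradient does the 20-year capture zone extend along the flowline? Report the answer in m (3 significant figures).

114 m

Specific discharge q = 1.30 × 0.0018 = 0.002340 m/d
Seepage velocity v = q / n = 0.002340 / 0.15 = 0.01560 m/d
T = 20 yr × 365 = 7300 d
L = v × T = 0.01560 × 7300 = 113.9 m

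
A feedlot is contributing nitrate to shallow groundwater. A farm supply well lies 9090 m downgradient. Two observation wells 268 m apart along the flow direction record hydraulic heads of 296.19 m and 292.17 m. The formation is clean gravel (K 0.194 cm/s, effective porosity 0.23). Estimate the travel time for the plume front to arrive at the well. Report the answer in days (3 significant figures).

Hydraulic gradient i = (296.19 − 292.17) / 268 = 4.02 / 268 = 0.01500
K = 0.194 cm/s × 864 = 167.6 m/d
q = Ki = 167.6 × 0.01500 = 2.514 m/d
Average linear velocity = 2.514 / 0.23 = 10.93 m/d
t = L / v = 9090 / 10.93 = 831.5 d

832 days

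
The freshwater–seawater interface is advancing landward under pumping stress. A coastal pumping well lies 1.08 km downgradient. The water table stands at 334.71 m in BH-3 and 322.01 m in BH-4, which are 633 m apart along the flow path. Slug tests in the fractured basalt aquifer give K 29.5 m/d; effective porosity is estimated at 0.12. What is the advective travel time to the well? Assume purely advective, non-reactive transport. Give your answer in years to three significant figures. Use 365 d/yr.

Hydraulic gradient i = (334.71 − 322.01) / 633 = 12.70 / 633 = 0.02006
Specific discharge q = 29.5 × 0.02006 = 0.5919 m/d
v_s = q/n_e = 0.5919/0.12 = 4.932 m/d
L = 1.08 km = 1080 m
t = L / v = 1080 / 4.932 = 219.0 d
   = 219.0 / 365 = 0.600 yr

0.600 years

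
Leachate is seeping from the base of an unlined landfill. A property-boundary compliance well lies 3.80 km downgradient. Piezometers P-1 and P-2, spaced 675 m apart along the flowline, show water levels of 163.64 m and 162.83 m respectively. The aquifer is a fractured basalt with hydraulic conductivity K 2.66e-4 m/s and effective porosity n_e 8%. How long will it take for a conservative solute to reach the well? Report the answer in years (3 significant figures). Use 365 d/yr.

Hydraulic gradient i = (163.64 − 162.83) / 675 = 0.81 / 675 = 0.001200
K = 2.66e-4 m/s × 86400 s/d = 22.98 m/d
Specific discharge q = 22.98 × 0.001200 = 0.02758 m/d
Seepage velocity v = q / n = 0.02758 / 0.08 = 0.3447 m/d
L = 3.80 km = 3800 m
t = L / v = 3800 / 0.3447 = 11020 d
   = 11020 / 365 = 30.2 yr

30.2 years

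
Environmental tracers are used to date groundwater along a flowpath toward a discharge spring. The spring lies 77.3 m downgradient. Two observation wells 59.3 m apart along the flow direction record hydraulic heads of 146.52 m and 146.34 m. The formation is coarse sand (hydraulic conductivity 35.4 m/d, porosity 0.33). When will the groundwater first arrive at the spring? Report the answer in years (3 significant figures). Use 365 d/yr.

0.650 years

Hydraulic gradient i = (146.52 − 146.34) / 59.3 = 0.18 / 59.3 = 0.003035
Specific discharge q = 35.4 × 0.003035 = 0.1075 m/d
Average linear velocity = 0.1075 / 0.33 = 0.3256 m/d
t = L / v = 77.3 / 0.3256 = 237.4 d
   = 237.4 / 365 = 0.650 yr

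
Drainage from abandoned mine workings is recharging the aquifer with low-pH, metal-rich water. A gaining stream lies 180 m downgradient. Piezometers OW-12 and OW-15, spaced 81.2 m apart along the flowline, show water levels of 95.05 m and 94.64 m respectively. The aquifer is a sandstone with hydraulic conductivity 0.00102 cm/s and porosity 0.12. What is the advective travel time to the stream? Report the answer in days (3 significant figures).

Hydraulic gradient i = (95.05 − 94.64) / 81.2 = 0.41 / 81.2 = 0.005049
K = 0.00102 cm/s × 864 = 0.8813 m/d
Darcy flux q = K·i = 0.8813 × 0.005049 = 0.004450 m/d
v_s = q/n_e = 0.004450/0.12 = 0.03708 m/d
t = L / v = 180 / 0.03708 = 4854 d

4850 days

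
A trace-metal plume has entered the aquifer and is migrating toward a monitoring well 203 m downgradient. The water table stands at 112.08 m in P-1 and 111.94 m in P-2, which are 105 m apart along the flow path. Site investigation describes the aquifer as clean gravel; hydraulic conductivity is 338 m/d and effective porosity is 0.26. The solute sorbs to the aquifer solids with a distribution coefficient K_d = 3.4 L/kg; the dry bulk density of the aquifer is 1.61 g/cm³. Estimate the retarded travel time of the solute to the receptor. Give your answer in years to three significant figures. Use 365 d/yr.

7.08 years

Hydraulic gradient i = (112.08 − 111.94) / 105 = 0.14 / 105 = 0.001333
Darcy flux q = K·i = 338 × 0.001333 = 0.4507 m/d
Seepage velocity v = q / n = 0.4507 / 0.26 = 1.733 m/d
Retardation R = 1 + ρ_b·K_d/n = 1 + 1.61×3.4/0.26 = 22.05
Contaminant velocity v_c = v/R = 1.733/22.05 = 0.07860 m/d
t = L/v_c = 203/0.07860 = 2583 d
   = 2583/365 = 7.08 yr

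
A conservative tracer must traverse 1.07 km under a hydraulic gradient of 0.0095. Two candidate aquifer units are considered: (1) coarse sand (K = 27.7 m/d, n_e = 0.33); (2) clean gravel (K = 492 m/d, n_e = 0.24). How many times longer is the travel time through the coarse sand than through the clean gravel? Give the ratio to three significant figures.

24.4

Unit 1 (coarse sand): v = 27.7×0.0095/0.33 = 0.7974 m/d, t = 1070/0.7974 = 1342 d
Unit 2 (clean gravel): v = 492×0.0095/0.24 = 19.47 m/d, t = 1070/19.47 = 54.94 d
t(coarse sand) / t(clean gravel) = 1342/54.94 = 24.4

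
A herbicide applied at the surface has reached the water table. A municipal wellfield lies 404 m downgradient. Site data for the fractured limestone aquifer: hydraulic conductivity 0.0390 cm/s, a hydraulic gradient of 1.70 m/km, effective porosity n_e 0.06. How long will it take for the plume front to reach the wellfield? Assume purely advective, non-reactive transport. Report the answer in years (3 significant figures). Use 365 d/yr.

K = 0.0390 cm/s × 864 = 33.70 m/d
q = Ki = 33.70 × 0.0017 = 0.05728 m/d
Average linear velocity = 0.05728 / 0.06 = 0.9547 m/d
t = L / v = 404 / 0.9547 = 423.2 d
   = 423.2 / 365 = 1.16 yr

1.16 years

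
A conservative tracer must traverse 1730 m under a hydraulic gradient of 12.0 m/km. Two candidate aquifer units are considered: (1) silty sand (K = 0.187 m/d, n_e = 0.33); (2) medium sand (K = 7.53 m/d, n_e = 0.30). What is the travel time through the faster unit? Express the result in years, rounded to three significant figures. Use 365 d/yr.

Unit 1 (silty sand): v = 0.187×0.012/0.33 = 0.006800 m/d, t = 1730/0.006800 = 254400 d
Unit 2 (medium sand): v = 7.53×0.012/0.30 = 0.3012 m/d, t = 1730/0.3012 = 5744 d
Faster: 5744 d / 365 = 15.7 yr

15.7 years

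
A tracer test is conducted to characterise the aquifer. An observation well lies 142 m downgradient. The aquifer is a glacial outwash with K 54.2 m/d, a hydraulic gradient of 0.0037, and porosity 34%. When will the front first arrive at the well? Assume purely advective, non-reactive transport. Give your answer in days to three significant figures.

Darcy flux q = K·i = 54.2 × 0.0037 = 0.2005 m/d
Average linear velocity = 0.2005 / 0.34 = 0.5898 m/d
t = L / v = 142 / 0.5898 = 240.7 d

241 days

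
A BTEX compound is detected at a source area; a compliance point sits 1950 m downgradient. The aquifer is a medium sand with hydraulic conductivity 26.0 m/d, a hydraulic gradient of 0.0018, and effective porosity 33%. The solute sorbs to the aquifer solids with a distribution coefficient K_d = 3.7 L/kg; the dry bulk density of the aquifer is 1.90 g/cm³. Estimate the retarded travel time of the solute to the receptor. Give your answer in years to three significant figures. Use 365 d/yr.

840 years

Specific discharge q = 26.0 × 0.0018 = 0.04680 m/d
v_s = q/n_e = 0.04680/0.33 = 0.1418 m/d
Retardation R = 1 + ρ_b·K_d/n = 1 + 1.90×3.7/0.33 = 22.30
Contaminant velocity v_c = v/R = 0.1418/22.30 = 0.006359 m/d
t = L/v_c = 1950/0.006359 = 306700 d
   = 306700/365 = 840 yr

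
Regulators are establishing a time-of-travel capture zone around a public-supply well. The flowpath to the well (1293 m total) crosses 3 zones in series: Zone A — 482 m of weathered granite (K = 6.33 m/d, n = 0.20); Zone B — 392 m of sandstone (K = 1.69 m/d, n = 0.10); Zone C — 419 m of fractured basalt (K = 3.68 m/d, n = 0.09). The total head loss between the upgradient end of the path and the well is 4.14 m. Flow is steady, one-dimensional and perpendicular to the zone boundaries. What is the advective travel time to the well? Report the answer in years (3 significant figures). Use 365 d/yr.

48.4 years

Continuity: the same q passes through each zone, so ΔH = q·Σ(L_j/K_j) — the zones act as resistances in series.
Σ(L/K) = 482/6.33 + 392/1.69 + 419/3.68 = 76.15 + 232.0 + 113.9 = 422.0 d
q = ΔH / Σ(L/K) = 4.14 / 422.0 = 0.009811 m/d (same in every zone)
Zone A: v = q/n = 0.009811/0.20 = 0.04906 m/d → t_A = 482/0.04906 = 9825 d
Zone B: v = q/n = 0.009811/0.10 = 0.09811 m/d → t_B = 392/0.09811 = 3995 d
Zone C: v = q/n = 0.009811/0.09 = 0.1090 m/d → t_C = 419/0.1090 = 3843 d
Total t = 9825 + 3995 + 3843 = 17660 d
   = 17660 / 365 = 48.4 yr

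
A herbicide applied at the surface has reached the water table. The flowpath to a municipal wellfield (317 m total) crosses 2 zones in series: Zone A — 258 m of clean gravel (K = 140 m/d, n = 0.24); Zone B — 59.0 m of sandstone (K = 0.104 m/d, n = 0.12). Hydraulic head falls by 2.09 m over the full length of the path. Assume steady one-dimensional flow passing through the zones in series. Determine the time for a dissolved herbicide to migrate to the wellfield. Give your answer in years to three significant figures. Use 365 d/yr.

Steady 1-D flow in series ⇒ the Darcy flux q is identical in every zone and the zone head losses add (resistances L/K in series).
Σ(L/K) = 258/140 + 59.0/0.104 = 1.843 + 567.3 = 569.2 d
q = ΔH / Σ(L/K) = 2.09 / 569.2 = 0.003672 m/d (same in every zone)
Zone A: v = q/n = 0.003672/0.24 = 0.01530 m/d → t_A = 258/0.01530 = 16860 d
Zone B: v = q/n = 0.003672/0.12 = 0.03060 m/d → t_B = 59.0/0.03060 = 1928 d
Total t = 16860 + 1928 = 18790 d
   = 18790 / 365 = 51.5 yr

51.5 years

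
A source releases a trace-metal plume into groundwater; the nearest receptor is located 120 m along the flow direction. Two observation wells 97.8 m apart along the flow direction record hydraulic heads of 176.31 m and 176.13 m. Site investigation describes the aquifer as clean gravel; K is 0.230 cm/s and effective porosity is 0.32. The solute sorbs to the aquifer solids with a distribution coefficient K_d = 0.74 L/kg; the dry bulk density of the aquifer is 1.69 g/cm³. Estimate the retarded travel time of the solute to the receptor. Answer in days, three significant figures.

515 days

Hydraulic gradient i = (176.31 − 176.13) / 97.8 = 0.18 / 97.8 = 0.001840
K = 0.230 cm/s × 864 = 198.7 m/d
q = Ki = 198.7 × 0.001840 = 0.3657 m/d
v = Ki/n = 198.7·0.001840/0.32 = 1.143 m/d
Retardation R = 1 + ρ_b·K_d/n = 1 + 1.69×0.74/0.32 = 4.908
Contaminant velocity v_c = v/R = 1.143/4.908 = 0.2329 m/d
t = L/v_c = 120/0.2329 = 515.3 d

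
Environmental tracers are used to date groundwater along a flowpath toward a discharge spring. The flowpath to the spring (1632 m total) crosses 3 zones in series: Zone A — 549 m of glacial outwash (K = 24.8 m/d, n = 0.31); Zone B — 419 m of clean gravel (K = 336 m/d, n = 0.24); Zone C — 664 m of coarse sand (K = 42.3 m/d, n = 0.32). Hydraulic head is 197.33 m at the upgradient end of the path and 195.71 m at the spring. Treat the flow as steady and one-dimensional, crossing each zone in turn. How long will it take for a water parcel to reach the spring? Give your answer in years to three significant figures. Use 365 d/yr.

31.9 years

Total head drop ΔH = 197.33 − 195.71 = 1.62 m
Steady 1-D flow in series ⇒ the Darcy flux q is identical in every zone and the zone head losses add (resistances L/K in series).
Σ(L/K) = 549/24.8 + 419/336 + 664/42.3 = 22.14 + 1.247 + 15.70 = 39.08 d
q = ΔH / Σ(L/K) = 1.62 / 39.08 = 0.04145 m/d (same in every zone)
Zone A: v = q/n = 0.04145/0.31 = 0.1337 m/d → t_A = 549/0.1337 = 4106 d
Zone B: v = q/n = 0.04145/0.24 = 0.1727 m/d → t_B = 419/0.1727 = 2426 d
Zone C: v = q/n = 0.04145/0.32 = 0.1295 m/d → t_C = 664/0.1295 = 5126 d
Total t = 4106 + 2426 + 5126 = 11660 d
   = 11660 / 365 = 31.9 yr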